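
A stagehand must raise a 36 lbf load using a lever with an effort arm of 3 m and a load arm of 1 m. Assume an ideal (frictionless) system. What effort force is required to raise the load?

12 lbf

Lever MA = effort arm / load arm = 3/1 = 3.
Effort = load / MA = 36 / 3 = 12 lbf.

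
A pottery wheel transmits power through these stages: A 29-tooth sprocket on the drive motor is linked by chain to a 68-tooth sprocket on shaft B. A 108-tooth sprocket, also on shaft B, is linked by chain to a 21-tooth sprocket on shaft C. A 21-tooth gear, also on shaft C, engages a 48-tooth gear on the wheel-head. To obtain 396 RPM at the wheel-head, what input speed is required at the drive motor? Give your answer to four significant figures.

Overall ratio R = 2.3448 × 0.19444 × 2.2857 = 1.0421.
Required input speed = output speed × R = 396 × 1.0421 = 412.69 RPM.

412.7 RPM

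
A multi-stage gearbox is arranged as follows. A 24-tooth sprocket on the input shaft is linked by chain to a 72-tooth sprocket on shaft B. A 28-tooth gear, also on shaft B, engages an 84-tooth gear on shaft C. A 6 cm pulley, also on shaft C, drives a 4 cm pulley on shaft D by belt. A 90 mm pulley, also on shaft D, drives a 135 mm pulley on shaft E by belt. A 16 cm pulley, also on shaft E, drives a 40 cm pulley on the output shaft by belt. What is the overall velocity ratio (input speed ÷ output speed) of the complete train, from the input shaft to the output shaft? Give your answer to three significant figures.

Each stage contributes driven/driver: chain 72/24 = 3, gear mesh 84/28 = 3, belt 4/6 = 0.66667, belt 135/90 = 1.5, belt 40/16 = 2.5.
Overall: 3 × 3 × 0.66667 × 1.5 × 2.5 = 22.5.

22.5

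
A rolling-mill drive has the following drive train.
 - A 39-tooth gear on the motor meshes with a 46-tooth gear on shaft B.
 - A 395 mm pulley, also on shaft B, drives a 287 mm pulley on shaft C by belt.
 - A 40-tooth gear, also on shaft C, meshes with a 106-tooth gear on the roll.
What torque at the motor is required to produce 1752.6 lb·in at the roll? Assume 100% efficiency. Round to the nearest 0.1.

771.7 lb·in

Overall ratio R = 1.1795 × 0.72658 × 2.65 = 2.271.
Input torque = output torque / R = 1752.6 / 2.271 = 771.72 lb·in.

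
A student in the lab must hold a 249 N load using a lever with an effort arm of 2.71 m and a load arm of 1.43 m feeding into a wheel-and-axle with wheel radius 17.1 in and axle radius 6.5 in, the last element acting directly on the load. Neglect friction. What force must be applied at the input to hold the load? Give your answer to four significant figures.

49.94 N

Lever MA = effort arm / load arm = 2.71/1.43 = 1.8951.
Wheel-and-axle MA = R/r = 17.1/6.5 = 2.6308.
Combined ideal MA = 1.8951 × 2.6308 = 4.9856.
Effort = load / MA = 249 / 4.9856 = 49.944 N.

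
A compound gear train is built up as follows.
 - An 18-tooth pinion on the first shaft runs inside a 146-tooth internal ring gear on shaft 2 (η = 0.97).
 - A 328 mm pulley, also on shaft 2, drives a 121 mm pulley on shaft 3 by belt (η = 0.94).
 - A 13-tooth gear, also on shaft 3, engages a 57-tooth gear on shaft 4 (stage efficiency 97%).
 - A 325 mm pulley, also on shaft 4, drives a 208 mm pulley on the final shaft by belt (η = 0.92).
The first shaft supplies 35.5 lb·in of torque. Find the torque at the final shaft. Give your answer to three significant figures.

Internal gear: ratio = 146/18 = 8.1111; torque at shaft 2 = 35.5 × 8.1111 × 0.97 = 279.31 lb·in.
Belt: ratio = 121/328 = 0.3689; torque at shaft 3 = 279.31 × 0.3689 × 0.94 = 96.855 lb·in.
Gear mesh: ratio = 57/13 = 4.3846; torque at shaft 4 = 96.855 × 4.3846 × 0.97 = 411.93 lb·in.
Belt: ratio = 208/325 = 0.64; torque at the final shaft = 411.93 × 0.64 × 0.92 = 242.54 lb·in.

243 lb·in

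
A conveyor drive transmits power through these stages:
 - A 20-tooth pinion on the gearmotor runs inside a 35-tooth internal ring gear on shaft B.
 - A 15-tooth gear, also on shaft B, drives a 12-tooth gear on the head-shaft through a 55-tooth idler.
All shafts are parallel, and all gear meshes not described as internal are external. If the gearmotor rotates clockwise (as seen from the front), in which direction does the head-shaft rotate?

the gearmotor → shaft B: internal mesh, same direction → CW.
shaft B → the head-shaft: driver → idler → driven is 2 external meshes, 2 reversals → CW.
2 reversals in total — an even number — so the head-shaft turns the same way as the gearmotor.

clockwise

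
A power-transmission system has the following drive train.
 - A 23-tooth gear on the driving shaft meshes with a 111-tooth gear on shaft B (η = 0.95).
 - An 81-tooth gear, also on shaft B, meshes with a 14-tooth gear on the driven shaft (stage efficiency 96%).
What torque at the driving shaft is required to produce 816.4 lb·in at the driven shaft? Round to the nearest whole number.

Overall ratio R = 4.8261 × 0.17284 = 0.83414; overall efficiency η = 0.95 × 0.96 = 0.9120.
Input torque = output torque / (R × η) = 816.4 / (0.83414 × 0.9120) = 1073.2 lb·in.

1073 lb·in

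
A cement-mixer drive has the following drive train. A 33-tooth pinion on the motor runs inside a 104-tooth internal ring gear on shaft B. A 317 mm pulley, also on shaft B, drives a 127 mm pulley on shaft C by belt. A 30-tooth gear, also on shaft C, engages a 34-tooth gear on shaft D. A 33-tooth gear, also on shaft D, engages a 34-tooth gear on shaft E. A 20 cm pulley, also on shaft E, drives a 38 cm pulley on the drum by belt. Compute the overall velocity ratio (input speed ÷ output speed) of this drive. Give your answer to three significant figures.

Each stage contributes driven/driver: internal gear 104/33 = 3.1515, belt 127/317 = 0.40063, gear mesh 34/30 = 1.1333, gear mesh 34/33 = 1.0303, belt 38/20 = 1.9.
Overall: 3.1515 × 0.40063 × 1.1333 × 1.0303 × 1.9 = 2.8012.

2.80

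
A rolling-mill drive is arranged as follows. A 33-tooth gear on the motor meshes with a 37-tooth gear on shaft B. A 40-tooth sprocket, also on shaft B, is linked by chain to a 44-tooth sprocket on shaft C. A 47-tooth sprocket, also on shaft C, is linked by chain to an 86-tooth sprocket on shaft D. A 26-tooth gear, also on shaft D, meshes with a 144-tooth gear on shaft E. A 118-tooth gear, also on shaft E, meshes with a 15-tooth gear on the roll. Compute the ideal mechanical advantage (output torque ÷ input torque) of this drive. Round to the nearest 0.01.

1.59

Each stage contributes driven/driver: gear mesh 37/33 = 1.1212, chain 44/40 = 1.1, chain 86/47 = 1.8298, gear mesh 144/26 = 5.5385, gear mesh 15/118 = 0.12712.
Overall: 1.1212 × 1.1 × 1.8298 × 5.5385 × 0.12712 = 1.5888.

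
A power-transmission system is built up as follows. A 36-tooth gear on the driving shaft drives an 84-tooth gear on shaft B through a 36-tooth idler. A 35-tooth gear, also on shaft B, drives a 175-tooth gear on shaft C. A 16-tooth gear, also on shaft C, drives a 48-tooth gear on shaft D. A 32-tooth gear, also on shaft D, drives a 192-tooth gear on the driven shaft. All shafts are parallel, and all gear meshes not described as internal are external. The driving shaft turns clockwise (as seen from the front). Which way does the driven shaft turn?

the driving shaft → shaft B: driver → idler → driven is 2 external meshes, 2 reversals → CW.
shaft B → shaft C: external mesh, 1 reversal → CCW.
shaft C → shaft D: external mesh, 1 reversal → CW.
shaft D → the driven shaft: external mesh, 1 reversal → CCW.
5 reversals in total — an odd number — so the driven shaft turns opposite to the driving shaft.

counterclockwise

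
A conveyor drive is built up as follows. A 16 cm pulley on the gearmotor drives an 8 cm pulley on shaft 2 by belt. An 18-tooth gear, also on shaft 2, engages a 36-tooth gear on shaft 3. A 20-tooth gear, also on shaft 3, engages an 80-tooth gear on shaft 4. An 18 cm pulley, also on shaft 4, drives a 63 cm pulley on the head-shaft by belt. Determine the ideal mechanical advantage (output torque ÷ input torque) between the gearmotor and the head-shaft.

14

Each stage contributes driven/driver: belt 8/16 = 0.5, gear mesh 36/18 = 2, gear mesh 80/20 = 4, belt 63/18 = 3.5.
Overall: 0.5 × 2 × 4 × 3.5 = 14.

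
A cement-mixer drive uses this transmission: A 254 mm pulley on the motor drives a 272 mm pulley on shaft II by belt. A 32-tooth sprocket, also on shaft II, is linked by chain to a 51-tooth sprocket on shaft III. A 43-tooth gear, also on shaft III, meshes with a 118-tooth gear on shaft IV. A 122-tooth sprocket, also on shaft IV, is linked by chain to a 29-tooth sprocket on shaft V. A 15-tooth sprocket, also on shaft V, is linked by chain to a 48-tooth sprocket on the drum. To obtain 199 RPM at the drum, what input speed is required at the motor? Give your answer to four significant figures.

Overall ratio R = 1.0709 × 1.5938 × 2.7442 × 0.2377 × 3.2 = 3.5625.
Required input speed = output speed × R = 199 × 3.5625 = 708.94 RPM.

708.9 RPM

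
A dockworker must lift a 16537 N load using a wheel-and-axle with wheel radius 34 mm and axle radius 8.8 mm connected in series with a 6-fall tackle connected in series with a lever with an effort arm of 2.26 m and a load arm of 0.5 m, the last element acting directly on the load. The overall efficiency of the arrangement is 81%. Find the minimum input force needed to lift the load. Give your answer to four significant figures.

Wheel-and-axle MA = R/r = 34/8.8 = 3.8636.
Block-and-tackle MA = number of supporting rope parts = 6.
Lever MA = effort arm / load arm = 2.26/0.5 = 4.52.
Combined ideal MA = 3.8636 × 6 × 4.52 = 104.78.
Actual MA = 104.78 × 0.81 = 84.873.
Effort = load / actual MA = 16537 / 84.873 = 194.84 N.

194.8 N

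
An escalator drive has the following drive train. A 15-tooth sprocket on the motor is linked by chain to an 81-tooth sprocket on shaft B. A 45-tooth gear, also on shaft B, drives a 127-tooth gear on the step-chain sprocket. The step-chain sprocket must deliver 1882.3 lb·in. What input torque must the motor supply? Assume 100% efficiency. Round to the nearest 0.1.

Overall ratio R = 5.4 × 2.8222 = 15.24.
Input torque = output torque / R = 1882.3 / 15.24 = 123.51 lb·in.

123.5 lb·in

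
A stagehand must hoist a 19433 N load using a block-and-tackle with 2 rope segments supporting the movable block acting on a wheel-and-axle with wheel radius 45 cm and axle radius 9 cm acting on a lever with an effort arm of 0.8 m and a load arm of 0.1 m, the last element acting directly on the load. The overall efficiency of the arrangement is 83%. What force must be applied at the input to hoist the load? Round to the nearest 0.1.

292.7 N

Block-and-tackle MA = number of supporting rope parts = 2.
Wheel-and-axle MA = R/r = 45/9 = 5.
Lever MA = effort arm / load arm = 0.8/0.1 = 8.
Combined ideal MA = 2 × 5 × 8 = 80.
Actual MA = 80 × 0.83 = 66.4.
Effort = load / actual MA = 19433 / 66.4 = 292.67 N.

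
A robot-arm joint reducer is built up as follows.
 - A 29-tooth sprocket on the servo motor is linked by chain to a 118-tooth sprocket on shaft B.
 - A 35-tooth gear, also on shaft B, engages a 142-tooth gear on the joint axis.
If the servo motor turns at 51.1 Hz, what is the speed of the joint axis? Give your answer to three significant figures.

the servo motor → shaft B (chain, 118/29): 51.1 ÷ 4.069 = 12.558 Hz
shaft B → the joint axis (gear mesh, 142/35): 12.558 ÷ 4.0571 = 3.0954 Hz

3.10 Hz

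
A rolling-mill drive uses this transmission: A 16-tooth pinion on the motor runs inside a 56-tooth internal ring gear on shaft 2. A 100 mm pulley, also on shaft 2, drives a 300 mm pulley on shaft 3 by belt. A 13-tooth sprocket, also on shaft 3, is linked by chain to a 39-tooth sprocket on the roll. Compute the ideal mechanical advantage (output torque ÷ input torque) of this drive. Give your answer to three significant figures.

Each stage contributes driven/driver: internal gear 56/16 = 3.5, belt 300/100 = 3, chain 39/13 = 3.
Overall: 3.5 × 3 × 3 = 31.5.

31.5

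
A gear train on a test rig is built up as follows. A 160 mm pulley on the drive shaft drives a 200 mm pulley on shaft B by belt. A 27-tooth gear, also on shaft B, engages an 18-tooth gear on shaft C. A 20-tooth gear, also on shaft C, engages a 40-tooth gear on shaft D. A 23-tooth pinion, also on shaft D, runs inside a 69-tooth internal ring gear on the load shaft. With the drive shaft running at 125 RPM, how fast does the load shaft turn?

25 RPM

belt 200/160 = 1.25 → 125/1.25 = 100 RPM
gear mesh 18/27 = 0.66667 → 100/0.66667 = 150 RPM
gear mesh 40/20 = 2 → 150/2 = 75 RPM
internal gear 69/23 = 3 → 75/3 = 25 RPM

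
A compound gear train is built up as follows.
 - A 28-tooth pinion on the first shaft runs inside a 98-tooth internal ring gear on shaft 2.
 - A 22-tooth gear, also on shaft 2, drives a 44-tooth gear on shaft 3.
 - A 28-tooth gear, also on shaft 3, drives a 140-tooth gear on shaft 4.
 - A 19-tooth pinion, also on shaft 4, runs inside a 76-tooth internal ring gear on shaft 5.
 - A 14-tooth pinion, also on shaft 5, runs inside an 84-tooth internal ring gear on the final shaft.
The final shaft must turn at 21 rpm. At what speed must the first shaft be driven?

Overall ratio R = 3.5 × 2 × 5 × 4 × 6 = 840.
Required input speed = output speed × R = 21 × 840 = 17640 rpm.

17640 rpm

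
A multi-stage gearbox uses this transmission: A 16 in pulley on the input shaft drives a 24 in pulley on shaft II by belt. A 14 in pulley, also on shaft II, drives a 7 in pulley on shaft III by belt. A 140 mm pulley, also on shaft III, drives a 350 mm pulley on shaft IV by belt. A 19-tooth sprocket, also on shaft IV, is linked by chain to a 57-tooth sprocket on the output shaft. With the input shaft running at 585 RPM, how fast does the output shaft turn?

Belt: ratio = 24/16 = 1.5, so shaft II turns at 585 / 1.5 = 390 RPM.
Belt: ratio = 7/14 = 0.5, so shaft III turns at 390 / 0.5 = 780 RPM.
Belt: ratio = 350/140 = 2.5, so shaft IV turns at 780 / 2.5 = 312 RPM.
Chain: ratio = 57/19 = 3, so the output shaft turns at 312 / 3 = 104 RPM.

104 RPM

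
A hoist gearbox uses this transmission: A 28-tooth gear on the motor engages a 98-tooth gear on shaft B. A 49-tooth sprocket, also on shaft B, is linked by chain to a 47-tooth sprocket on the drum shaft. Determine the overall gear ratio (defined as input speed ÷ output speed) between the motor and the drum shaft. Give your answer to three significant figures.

Each stage contributes driven/driver: gear mesh 98/28 = 3.5, chain 47/49 = 0.95918.
Overall: 3.5 × 0.95918 = 3.3571.

3.36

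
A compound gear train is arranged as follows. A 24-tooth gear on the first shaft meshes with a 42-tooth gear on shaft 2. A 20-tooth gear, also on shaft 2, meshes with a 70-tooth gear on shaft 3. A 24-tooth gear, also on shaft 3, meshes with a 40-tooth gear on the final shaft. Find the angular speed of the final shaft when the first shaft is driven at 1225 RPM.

120 RPM

gear mesh 42/24 = 1.75 → 1225/1.75 = 700 RPM
gear mesh 70/20 = 3.5 → 700/3.5 = 200 RPM
gear mesh 40/24 = 1.6667 → 200/1.6667 = 120 RPM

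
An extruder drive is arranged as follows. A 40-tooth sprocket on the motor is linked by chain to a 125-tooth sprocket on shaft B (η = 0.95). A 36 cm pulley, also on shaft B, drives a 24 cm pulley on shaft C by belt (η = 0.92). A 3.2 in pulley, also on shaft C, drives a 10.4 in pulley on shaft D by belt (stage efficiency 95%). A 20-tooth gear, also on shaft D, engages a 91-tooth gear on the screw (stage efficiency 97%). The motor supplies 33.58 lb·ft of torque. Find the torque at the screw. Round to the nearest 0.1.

chain 125/40 = 3.125 → τ = 33.58·3.125·0.95 = 99.691 lb·ft
belt 24/36 = 0.66667 → τ = 99.691·0.66667·0.92 = 61.144 lb·ft
belt 10.4/3.2 = 3.25 → τ = 61.144·3.25·0.95 = 188.78 lb·ft
gear mesh 91/20 = 4.55 → τ = 188.78·4.55·0.97 = 833.18 lb·ft

833.2 lb·ft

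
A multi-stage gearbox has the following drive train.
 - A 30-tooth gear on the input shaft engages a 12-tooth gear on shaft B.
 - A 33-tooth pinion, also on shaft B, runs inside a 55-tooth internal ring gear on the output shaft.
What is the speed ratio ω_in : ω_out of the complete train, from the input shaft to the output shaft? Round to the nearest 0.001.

0.667

Each stage contributes driven/driver: gear mesh 12/30 = 0.4, internal gear 55/33 = 1.6667.
Overall: 0.4 × 1.6667 = 0.66667.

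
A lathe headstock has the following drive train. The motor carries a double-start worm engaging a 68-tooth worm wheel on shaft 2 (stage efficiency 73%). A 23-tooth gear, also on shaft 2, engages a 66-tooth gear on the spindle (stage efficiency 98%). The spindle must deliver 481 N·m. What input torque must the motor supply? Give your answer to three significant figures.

Overall ratio R = 34 × 2.8696 = 97.565; overall efficiency η = 0.73 × 0.98 = 0.7154.
Input torque = output torque / (R × η) = 481 / (97.565 × 0.7154) = 6.8913 N·m.

6.89 N·m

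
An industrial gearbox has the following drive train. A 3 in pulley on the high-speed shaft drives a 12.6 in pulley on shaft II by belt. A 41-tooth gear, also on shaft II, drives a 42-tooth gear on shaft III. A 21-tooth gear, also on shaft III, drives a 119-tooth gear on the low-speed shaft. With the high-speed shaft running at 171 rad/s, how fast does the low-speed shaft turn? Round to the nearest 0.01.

7.01 rad/s

belt 12.6/3 = 4.2 → 171/4.2 = 40.714 rad/s
gear mesh 42/41 = 1.0244 → 40.714/1.0244 = 39.745 rad/s
gear mesh 119/21 = 5.6667 → 39.745/5.6667 = 7.0138 rad/s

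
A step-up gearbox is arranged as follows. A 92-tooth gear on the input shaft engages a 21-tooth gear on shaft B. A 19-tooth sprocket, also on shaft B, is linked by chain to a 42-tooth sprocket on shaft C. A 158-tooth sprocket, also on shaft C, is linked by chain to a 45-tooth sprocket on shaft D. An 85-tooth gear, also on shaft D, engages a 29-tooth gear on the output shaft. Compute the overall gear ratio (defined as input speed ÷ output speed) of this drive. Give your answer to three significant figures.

Each stage contributes driven/driver: gear mesh 21/92 = 0.22826, chain 42/19 = 2.2105, chain 45/158 = 0.28481, gear mesh 29/85 = 0.34118.
Overall: 0.22826 × 2.2105 × 0.28481 × 0.34118 = 0.04903.

0.0490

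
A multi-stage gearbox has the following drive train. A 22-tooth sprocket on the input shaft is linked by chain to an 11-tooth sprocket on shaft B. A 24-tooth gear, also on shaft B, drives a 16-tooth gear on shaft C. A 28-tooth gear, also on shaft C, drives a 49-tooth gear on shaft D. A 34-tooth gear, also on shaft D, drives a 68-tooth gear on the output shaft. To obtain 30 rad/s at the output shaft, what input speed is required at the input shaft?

35 rad/s

Overall ratio R = 0.5 × 0.66667 × 1.75 × 2 = 1.1667.
Required input speed = output speed × R = 30 × 1.1667 = 35 rad/s.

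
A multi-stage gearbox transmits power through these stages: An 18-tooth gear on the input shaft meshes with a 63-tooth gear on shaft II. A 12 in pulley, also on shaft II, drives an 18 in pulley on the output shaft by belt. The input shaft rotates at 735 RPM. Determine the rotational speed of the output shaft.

the input shaft → shaft II (gear mesh, 63/18): 735 ÷ 3.5 = 210 RPM
shaft II → the output shaft (belt, 18/12): 210 ÷ 1.5 = 140 RPM

140 RPM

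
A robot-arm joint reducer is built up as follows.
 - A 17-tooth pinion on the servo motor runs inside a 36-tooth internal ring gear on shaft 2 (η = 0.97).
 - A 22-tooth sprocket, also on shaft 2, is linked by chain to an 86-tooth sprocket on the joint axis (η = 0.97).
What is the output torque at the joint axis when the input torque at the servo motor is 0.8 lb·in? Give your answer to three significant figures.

6.23 lb·in

After the internal gear (36/17): 0.8 × 2.1176 × 0.97 = 1.6433 lb·in
After the chain (86/22): 1.6433 × 3.9091 × 0.97 = 6.2311 lb·in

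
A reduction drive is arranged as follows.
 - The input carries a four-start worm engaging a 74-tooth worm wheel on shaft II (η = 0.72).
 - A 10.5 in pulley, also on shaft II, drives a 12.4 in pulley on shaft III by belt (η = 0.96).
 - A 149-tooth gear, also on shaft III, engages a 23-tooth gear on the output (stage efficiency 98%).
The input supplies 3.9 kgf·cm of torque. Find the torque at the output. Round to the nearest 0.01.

worm 74/4 = 18.5 → τ = 3.9·18.5·0.72 = 51.948 kgf·cm
belt 12.4/10.5 = 1.181 → τ = 51.948·1.181·0.96 = 58.894 kgf·cm
gear mesh 23/149 = 0.15436 → τ = 58.894·0.15436·0.98 = 8.9092 kgf·cm

8.91 kgf·cm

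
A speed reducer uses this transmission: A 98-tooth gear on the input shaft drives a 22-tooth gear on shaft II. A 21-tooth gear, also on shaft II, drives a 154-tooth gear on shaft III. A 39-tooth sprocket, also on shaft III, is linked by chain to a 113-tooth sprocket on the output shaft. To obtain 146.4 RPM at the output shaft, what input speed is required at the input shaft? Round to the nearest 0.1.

Overall ratio R = 0.22449 × 7.3333 × 2.8974 = 4.7699.
Required input speed = output speed × R = 146.4 × 4.7699 = 698.32 RPM.

698.3 RPM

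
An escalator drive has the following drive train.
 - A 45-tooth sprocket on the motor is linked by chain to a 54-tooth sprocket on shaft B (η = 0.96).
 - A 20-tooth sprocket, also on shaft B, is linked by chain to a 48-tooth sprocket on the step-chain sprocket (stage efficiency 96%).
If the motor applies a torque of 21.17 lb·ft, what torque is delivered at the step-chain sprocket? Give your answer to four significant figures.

56.19 lb·ft

Chain: ratio = 54/45 = 1.2; torque at shaft B = 21.17 × 1.2 × 0.96 = 24.388 lb·ft.
Chain: ratio = 48/20 = 2.4; torque at the step-chain sprocket = 24.388 × 2.4 × 0.96 = 56.19 lb·ft.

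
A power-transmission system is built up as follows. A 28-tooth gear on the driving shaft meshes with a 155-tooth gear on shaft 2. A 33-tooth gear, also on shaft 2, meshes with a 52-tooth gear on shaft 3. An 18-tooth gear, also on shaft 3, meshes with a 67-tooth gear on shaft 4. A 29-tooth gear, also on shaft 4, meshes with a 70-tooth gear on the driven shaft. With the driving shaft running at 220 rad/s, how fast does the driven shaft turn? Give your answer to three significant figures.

2.81 rad/s

gear mesh 155/28 = 5.5357 → 220/5.5357 = 39.742 rad/s
gear mesh 52/33 = 1.5758 → 39.742/1.5758 = 25.221 rad/s
gear mesh 67/18 = 3.7222 → 25.221/3.7222 = 6.7757 rad/s
gear mesh 70/29 = 2.4138 → 6.7757/2.4138 = 2.8071 rad/s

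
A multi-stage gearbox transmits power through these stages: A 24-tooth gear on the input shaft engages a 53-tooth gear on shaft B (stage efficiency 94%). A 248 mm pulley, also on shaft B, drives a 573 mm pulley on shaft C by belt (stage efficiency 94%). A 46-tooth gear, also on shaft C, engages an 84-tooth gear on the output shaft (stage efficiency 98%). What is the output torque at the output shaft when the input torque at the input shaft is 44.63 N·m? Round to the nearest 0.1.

gear mesh 53/24 = 2.2083 → τ = 44.63·2.2083·0.94 = 92.644 N·m
belt 573/248 = 2.3105 → τ = 92.644·2.3105·0.94 = 201.21 N·m
gear mesh 84/46 = 1.8261 → τ = 201.21·1.8261·0.98 = 360.08 N·m

360.1 N·m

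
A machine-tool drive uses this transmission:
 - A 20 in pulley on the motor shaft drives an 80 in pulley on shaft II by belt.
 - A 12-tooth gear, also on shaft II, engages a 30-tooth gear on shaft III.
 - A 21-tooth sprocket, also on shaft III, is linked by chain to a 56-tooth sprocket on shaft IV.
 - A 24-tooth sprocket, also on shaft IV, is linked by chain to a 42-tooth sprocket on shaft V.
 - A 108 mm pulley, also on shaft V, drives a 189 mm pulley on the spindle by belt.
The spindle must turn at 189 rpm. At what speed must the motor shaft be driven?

15435 rpm

Overall ratio R = 4 × 2.5 × 2.6667 × 1.75 × 1.75 = 81.667.
Required input speed = output speed × R = 189 × 81.667 = 15435 rpm.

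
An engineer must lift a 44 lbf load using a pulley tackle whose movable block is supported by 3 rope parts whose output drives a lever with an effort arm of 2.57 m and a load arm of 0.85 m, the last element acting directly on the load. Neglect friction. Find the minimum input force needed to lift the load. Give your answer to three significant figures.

4.85 lbf

Block-and-tackle MA = number of supporting rope parts = 3.
Lever MA = effort arm / load arm = 2.57/0.85 = 3.0235.
Combined ideal MA = 3 × 3.0235 = 9.0706.
Effort = load / MA = 44 / 9.0706 = 4.8508 lbf.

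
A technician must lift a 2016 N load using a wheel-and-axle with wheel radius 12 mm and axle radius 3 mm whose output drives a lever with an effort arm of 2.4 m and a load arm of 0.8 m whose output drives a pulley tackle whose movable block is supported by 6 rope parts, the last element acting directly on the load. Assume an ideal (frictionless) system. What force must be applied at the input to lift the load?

Wheel-and-axle MA = R/r = 12/3 = 4.
Lever MA = effort arm / load arm = 2.4/0.8 = 3.
Block-and-tackle MA = number of supporting rope parts = 6.
Combined ideal MA = 4 × 3 × 6 = 72.
Effort = load / MA = 2016 / 72 = 28 N.

28 N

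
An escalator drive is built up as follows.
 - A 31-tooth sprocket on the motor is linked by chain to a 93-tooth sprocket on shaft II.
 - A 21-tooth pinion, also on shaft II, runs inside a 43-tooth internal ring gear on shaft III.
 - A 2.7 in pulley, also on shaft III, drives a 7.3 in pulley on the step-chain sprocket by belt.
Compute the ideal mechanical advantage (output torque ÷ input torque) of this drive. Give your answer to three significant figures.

Each stage contributes driven/driver: chain 93/31 = 3, internal gear 43/21 = 2.0476, belt 7.3/2.7 = 2.7037.
Overall: 3 × 2.0476 × 2.7037 = 16.608.

16.6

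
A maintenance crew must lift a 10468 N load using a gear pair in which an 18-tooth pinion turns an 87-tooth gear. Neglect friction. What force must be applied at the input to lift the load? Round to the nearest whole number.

Gear pair MA = 87/18 = 4.8333.
Effort = load / MA = 10468 / 4.8333 = 2165.8 N.

2166 N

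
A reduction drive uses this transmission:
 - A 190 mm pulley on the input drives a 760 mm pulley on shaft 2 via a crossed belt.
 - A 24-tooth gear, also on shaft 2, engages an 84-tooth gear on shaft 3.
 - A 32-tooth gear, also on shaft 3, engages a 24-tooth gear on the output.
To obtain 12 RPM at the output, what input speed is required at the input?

126 RPM

Overall ratio R = 4 × 3.5 × 0.75 = 10.5.
Required input speed = output speed × R = 12 × 10.5 = 126 RPM.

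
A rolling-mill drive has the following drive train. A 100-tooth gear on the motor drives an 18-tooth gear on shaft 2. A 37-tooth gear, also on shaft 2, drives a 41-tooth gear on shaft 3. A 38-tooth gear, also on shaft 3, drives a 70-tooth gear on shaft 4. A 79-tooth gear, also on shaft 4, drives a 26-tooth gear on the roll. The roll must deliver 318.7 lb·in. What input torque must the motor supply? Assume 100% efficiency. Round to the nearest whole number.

Overall ratio R = 0.18 × 1.1081 × 1.8421 × 0.32911 = 0.12092.
Input torque = output torque / R = 318.7 / 0.12092 = 2635.5 lb·in.

2636 lb·in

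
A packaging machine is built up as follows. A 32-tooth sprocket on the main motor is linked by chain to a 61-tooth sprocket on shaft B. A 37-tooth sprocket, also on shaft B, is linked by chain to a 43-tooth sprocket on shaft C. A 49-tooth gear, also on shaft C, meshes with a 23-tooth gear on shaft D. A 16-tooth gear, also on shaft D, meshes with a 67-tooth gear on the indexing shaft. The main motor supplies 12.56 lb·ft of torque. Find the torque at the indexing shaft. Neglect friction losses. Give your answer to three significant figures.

Chain: ratio = 61/32 = 1.9062; torque at shaft B = 12.56 × 1.9062 = 23.943 lb·ft.
Chain: ratio = 43/37 = 1.1622; torque at shaft C = 23.943 × 1.1622 = 27.825 lb·ft.
Gear mesh: ratio = 23/49 = 0.46939; torque at shaft D = 27.825 × 0.46939 = 13.061 lb·ft.
Gear mesh: ratio = 67/16 = 4.1875; torque at the indexing shaft = 13.061 × 4.1875 = 54.692 lb·ft.

54.7 lb·ft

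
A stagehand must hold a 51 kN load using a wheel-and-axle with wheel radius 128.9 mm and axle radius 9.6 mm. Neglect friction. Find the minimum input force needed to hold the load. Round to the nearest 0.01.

Wheel-and-axle MA = R/r = 128.9/9.6 = 13.427.
Effort = load / MA = 51 / 13.427 = 3.7983 kN.

3.80 kN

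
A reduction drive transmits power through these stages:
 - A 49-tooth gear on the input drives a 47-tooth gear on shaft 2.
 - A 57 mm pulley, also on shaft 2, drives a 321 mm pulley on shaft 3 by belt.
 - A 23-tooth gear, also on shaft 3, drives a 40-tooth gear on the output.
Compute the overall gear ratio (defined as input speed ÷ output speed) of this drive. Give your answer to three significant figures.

Each stage contributes driven/driver: gear mesh 47/49 = 0.95918, belt 321/57 = 5.6316, gear mesh 40/23 = 1.7391.
Overall: 0.95918 × 5.6316 × 1.7391 = 9.3943.

9.39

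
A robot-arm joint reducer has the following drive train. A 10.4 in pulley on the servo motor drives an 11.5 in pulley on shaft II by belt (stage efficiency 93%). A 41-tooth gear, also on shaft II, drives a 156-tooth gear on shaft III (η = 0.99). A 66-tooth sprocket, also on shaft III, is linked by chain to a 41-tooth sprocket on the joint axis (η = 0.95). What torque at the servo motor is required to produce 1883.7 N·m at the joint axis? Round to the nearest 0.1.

824.0 N·m

Overall ratio R = 1.1058 × 3.8049 × 0.62121 = 2.6136; overall efficiency η = 0.93 × 0.99 × 0.95 = 0.8747.
Input torque = output torque / (R × η) = 1883.7 / (2.6136 × 0.8747) = 824 N·m.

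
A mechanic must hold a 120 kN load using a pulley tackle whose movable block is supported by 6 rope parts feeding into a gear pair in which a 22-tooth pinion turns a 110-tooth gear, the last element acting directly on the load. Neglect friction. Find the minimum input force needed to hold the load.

Block-and-tackle MA = number of supporting rope parts = 6.
Gear pair MA = 110/22 = 5.
Combined ideal MA = 6 × 5 = 30.
Effort = load / MA = 120 / 30 = 4 kN.

4 kN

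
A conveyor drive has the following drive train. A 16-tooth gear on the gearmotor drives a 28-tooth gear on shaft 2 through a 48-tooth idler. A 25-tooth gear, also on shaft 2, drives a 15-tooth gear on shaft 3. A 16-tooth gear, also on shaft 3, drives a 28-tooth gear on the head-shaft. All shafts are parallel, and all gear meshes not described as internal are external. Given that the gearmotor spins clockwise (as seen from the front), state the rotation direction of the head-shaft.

the gearmotor → shaft 2: driver → idler → driven is 2 external meshes, 2 reversals → CW.
shaft 2 → shaft 3: external mesh, 1 reversal → CCW.
shaft 3 → the head-shaft: external mesh, 1 reversal → CW.
4 reversals in total — an even number — so the head-shaft turns the same way as the gearmotor.

clockwise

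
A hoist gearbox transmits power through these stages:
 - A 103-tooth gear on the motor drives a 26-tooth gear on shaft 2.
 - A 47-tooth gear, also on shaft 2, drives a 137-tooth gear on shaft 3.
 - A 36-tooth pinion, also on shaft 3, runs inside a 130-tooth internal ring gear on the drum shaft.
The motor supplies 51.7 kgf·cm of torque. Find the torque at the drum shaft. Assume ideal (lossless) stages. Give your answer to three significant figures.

137 kgf·cm

gear mesh 26/103 = 0.25243 → τ = 51.7·0.25243 = 13.05 kgf·cm
gear mesh 137/47 = 2.9149 → τ = 13.05·2.9149 = 38.041 kgf·cm
internal gear 130/36 = 3.6111 → τ = 38.041·3.6111 = 137.37 kgf·cm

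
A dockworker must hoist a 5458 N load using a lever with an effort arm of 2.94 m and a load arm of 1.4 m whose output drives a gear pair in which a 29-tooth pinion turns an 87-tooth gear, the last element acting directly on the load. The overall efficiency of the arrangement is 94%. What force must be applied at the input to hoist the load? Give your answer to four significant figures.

Lever MA = effort arm / load arm = 2.94/1.4 = 2.1.
Gear pair MA = 87/29 = 3.
Combined ideal MA = 2.1 × 3 = 6.3.
Actual MA = 6.3 × 0.94 = 5.922.
Effort = load / actual MA = 5458 / 5.922 = 921.65 N.

921.6 N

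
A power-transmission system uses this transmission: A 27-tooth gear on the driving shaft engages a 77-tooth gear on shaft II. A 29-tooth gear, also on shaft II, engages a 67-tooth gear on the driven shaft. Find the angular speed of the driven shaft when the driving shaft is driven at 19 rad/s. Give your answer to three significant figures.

the driving shaft → shaft II (gear mesh, 77/27): 19 ÷ 2.8519 = 6.6623 rad/s
shaft II → the driven shaft (gear mesh, 67/29): 6.6623 ÷ 2.3103 = 2.8837 rad/s

2.88 rad/s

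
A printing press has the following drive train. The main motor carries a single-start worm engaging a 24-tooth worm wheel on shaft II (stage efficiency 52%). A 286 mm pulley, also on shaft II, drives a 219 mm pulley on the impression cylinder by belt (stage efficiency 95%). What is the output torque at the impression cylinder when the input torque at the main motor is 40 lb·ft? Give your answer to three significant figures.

363 lb·ft

worm 24/1 = 24 → τ = 40·24·0.52 = 499.2 lb·ft
belt 219/286 = 0.76573 → τ = 499.2·0.76573·0.95 = 363.14 lb·ft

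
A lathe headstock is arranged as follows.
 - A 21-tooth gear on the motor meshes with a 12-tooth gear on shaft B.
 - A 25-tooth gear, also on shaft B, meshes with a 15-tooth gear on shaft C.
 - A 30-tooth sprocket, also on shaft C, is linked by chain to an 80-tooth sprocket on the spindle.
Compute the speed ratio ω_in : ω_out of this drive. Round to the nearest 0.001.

0.914

Each stage contributes driven/driver: gear mesh 12/21 = 0.57143, gear mesh 15/25 = 0.6, chain 80/30 = 2.6667.
Overall: 0.57143 × 0.6 × 2.6667 = 0.91429.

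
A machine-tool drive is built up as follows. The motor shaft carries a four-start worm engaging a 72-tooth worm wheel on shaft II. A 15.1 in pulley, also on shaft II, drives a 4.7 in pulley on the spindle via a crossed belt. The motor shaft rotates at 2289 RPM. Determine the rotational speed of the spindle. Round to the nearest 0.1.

the motor shaft → shaft II (worm, 72/4): 2289 ÷ 18 = 127.17 RPM
shaft II → the spindle (belt, 4.7/15.1): 127.17 ÷ 0.31126 = 408.56 RPM

408.6 RPM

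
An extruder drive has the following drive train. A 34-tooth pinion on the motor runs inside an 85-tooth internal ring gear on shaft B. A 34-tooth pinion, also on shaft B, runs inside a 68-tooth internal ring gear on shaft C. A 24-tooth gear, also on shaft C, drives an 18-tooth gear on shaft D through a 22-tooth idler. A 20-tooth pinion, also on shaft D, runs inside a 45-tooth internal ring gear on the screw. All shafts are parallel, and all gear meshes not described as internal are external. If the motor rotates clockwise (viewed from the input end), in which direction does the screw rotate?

clockwise

the motor → shaft B: internal mesh, same direction → CW.
shaft B → shaft C: internal mesh, same direction → CW.
shaft C → shaft D: driver → idler → driven is 2 external meshes, 2 reversals → CW.
shaft D → the screw: internal mesh, same direction → CW.
2 reversals in total — an even number — so the screw turns the same way as the motor.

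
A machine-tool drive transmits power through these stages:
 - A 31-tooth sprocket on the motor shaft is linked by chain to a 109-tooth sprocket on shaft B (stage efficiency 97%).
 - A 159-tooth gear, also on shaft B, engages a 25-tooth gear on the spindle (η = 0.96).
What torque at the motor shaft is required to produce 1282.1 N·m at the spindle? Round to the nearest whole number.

2490 N·m

Overall ratio R = 3.5161 × 0.15723 = 0.55285; overall efficiency η = 0.97 × 0.96 = 0.9312.
Input torque = output torque / (R × η) = 1282.1 / (0.55285 × 0.9312) = 2490.4 N·m.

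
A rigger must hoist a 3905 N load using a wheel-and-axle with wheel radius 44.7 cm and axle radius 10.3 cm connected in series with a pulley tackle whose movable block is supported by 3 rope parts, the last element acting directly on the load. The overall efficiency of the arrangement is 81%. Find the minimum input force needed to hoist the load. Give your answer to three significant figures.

Wheel-and-axle MA = R/r = 44.7/10.3 = 4.3398.
Block-and-tackle MA = number of supporting rope parts = 3.
Combined ideal MA = 4.3398 × 3 = 13.019.
Actual MA = 13.019 × 0.81 = 10.546.
Effort = load / actual MA = 3905 / 10.546 = 370.29 N.

370 N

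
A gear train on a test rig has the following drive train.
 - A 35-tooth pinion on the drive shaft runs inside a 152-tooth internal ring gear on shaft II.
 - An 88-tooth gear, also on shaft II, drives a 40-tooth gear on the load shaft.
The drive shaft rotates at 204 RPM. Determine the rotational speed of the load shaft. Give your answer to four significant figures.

103.3 RPM

the drive shaft → shaft II (internal gear, 152/35): 204 ÷ 4.3429 = 46.974 RPM
shaft II → the load shaft (gear mesh, 40/88): 46.974 ÷ 0.45455 = 103.34 RPM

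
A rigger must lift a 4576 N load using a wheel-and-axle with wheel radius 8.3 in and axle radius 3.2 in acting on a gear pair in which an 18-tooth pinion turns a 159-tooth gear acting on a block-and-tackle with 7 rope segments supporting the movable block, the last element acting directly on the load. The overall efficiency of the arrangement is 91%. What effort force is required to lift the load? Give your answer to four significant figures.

31.35 N

Wheel-and-axle MA = R/r = 8.3/3.2 = 2.5938.
Gear pair MA = 159/18 = 8.8333.
Block-and-tackle MA = number of supporting rope parts = 7.
Combined ideal MA = 2.5938 × 8.8333 × 7 = 160.38.
Actual MA = 160.38 × 0.91 = 145.95.
Effort = load / actual MA = 4576 / 145.95 = 31.354 N.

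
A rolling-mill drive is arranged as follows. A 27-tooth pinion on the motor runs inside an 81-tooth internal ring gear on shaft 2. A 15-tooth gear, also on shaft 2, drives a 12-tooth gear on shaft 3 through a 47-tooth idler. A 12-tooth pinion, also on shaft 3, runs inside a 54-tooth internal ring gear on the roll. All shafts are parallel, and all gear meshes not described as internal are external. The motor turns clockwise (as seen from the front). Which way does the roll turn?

clockwise

the motor → shaft 2: internal mesh, same direction → CW.
shaft 2 → shaft 3: driver → idler → driven is 2 external meshes, 2 reversals → CW.
shaft 3 → the roll: internal mesh, same direction → CW.
2 reversals in total — an even number — so the roll turns the same way as the motor.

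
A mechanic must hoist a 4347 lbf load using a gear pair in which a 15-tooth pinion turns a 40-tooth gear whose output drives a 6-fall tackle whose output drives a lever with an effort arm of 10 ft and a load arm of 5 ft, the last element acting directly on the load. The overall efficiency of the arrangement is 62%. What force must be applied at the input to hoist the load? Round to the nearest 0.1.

Gear pair MA = 40/15 = 2.6667.
Block-and-tackle MA = number of supporting rope parts = 6.
Lever MA = effort arm / load arm = 10/5 = 2.
Combined ideal MA = 2.6667 × 6 × 2 = 32.
Actual MA = 32 × 0.62 = 19.84.
Effort = load / actual MA = 4347 / 19.84 = 219.1 lbf.

219.1 lbf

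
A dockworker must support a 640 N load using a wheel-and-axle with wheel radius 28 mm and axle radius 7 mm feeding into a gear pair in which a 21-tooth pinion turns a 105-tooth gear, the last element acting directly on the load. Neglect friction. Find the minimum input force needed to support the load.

32 N

Wheel-and-axle MA = R/r = 28/7 = 4.
Gear pair MA = 105/21 = 5.
Combined ideal MA = 4 × 5 = 20.
Effort = load / MA = 640 / 20 = 32 N.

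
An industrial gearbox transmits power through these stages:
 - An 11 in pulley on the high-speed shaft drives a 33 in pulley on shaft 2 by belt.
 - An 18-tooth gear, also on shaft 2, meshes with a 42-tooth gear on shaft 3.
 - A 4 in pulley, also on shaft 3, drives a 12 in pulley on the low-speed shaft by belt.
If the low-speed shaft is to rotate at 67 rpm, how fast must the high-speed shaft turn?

1407 rpm

Overall ratio R = 3 × 2.3333 × 3 = 21.
Required input speed = output speed × R = 67 × 21 = 1407 rpm.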